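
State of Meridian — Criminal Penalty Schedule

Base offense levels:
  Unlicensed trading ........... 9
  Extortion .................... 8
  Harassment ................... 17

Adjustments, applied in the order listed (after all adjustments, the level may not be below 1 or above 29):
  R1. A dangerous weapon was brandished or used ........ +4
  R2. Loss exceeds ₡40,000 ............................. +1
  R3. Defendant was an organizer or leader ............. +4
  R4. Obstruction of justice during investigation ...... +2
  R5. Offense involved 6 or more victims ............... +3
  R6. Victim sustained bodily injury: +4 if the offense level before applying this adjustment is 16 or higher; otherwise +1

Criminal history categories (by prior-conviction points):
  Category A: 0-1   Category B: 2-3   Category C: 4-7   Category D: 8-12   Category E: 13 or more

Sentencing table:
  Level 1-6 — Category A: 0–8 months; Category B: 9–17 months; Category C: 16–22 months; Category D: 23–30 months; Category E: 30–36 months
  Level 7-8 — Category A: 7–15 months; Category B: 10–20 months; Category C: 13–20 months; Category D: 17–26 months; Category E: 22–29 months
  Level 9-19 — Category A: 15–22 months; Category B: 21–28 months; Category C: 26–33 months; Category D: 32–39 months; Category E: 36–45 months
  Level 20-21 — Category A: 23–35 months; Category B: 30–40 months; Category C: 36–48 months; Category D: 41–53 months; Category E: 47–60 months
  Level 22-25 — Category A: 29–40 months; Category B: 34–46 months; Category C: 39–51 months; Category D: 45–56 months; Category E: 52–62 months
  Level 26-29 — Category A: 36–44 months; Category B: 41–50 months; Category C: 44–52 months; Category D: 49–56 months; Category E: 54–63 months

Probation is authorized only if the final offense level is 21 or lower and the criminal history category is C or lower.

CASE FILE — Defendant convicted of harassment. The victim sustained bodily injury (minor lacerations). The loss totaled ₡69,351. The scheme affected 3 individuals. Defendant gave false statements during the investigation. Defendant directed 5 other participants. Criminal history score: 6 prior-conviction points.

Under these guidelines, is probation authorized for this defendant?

Base offense level for harassment: 17.
R2 applies: 17 + 1 = 18.
R3 applies: 18 + 4 = 22.
R4 applies: 22 + 2 = 24.
R5 does not apply.
R6 applies (level before this adjustment is 24 ≥ 16, so +4): 24 + 4 = 28.
Final offense level: 28.
Criminal history: 6 prior points → Category C (4-7).
Level 28 falls in the 26-29 band.
Grid: Level 26-29 × Category C = 44-52 months.
Probation check: level 28 > 21 and category C ≤ C → not eligible.

No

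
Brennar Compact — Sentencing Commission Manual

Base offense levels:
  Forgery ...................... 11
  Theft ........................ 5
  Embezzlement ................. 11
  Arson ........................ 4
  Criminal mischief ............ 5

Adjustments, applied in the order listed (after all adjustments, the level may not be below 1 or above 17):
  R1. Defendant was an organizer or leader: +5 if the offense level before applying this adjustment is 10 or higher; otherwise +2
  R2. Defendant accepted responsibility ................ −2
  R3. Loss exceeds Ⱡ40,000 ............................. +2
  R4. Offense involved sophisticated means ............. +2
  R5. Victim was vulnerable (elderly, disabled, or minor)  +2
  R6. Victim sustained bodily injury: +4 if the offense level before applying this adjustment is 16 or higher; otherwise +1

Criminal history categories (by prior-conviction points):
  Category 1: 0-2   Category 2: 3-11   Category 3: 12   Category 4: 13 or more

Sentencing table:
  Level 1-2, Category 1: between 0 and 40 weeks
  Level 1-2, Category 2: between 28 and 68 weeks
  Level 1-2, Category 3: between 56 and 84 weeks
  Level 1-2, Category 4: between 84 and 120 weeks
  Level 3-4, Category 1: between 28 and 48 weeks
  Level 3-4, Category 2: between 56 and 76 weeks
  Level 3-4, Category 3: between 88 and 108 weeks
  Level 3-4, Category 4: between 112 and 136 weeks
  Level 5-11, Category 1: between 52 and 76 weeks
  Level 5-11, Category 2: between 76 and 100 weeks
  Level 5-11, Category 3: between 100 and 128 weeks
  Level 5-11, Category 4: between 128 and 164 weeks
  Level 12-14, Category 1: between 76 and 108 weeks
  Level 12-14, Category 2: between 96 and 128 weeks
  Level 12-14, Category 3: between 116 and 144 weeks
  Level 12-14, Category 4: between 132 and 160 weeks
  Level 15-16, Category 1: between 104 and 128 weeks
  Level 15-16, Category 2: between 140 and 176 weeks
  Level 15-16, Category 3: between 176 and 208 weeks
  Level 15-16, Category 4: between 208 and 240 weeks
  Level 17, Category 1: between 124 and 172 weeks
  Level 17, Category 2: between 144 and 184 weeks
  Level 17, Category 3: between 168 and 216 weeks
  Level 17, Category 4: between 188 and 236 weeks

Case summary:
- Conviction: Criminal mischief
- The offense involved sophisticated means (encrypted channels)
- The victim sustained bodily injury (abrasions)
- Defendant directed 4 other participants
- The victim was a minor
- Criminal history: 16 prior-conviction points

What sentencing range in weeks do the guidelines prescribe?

Base offense level for criminal mischief: 5.
R1 applies (level before this adjustment is 5 < 10, so +2): 5 + 2 = 7.
R3 does not apply.
R4 applies: 7 + 2 = 9.
R5 applies: 9 + 2 = 11.
R6 applies (level before this adjustment is 11 < 16, so +1): 11 + 1 = 12.
Final offense level: 12.
Criminal history: 16 prior points → Category 4 (13+).
Level 12 falls in the 12-14 band.
Grid: Level 12-14 × Category 4 = 132-160 weeks.

132-160 weeks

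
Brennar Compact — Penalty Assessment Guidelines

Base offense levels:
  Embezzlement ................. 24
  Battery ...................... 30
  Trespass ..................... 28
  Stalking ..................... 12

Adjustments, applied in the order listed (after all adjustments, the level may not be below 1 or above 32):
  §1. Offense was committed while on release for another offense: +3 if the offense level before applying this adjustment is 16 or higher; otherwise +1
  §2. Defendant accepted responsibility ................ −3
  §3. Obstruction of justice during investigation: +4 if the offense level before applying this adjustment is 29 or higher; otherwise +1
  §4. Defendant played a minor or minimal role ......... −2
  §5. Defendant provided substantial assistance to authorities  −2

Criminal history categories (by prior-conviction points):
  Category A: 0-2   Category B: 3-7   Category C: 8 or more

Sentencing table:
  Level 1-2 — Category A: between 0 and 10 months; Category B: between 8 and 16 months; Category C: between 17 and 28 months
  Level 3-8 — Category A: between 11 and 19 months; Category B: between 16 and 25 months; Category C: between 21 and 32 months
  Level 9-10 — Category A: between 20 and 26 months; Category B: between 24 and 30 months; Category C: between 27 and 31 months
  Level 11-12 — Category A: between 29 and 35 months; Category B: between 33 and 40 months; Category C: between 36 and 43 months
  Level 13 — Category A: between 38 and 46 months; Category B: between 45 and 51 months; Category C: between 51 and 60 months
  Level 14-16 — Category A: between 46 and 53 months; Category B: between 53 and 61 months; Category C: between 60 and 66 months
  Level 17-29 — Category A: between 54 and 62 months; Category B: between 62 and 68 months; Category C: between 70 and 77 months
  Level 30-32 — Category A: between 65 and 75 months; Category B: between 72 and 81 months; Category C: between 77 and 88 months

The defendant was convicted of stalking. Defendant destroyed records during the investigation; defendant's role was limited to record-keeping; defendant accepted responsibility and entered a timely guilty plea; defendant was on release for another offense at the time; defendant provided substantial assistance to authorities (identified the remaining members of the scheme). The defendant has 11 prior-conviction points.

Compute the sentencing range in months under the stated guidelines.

21-32 months

Base offense level for stalking: 12.
§1 applies (level before this adjustment is 12 < 16, so +1): 12 + 1 = 13.
§2 applies: 13 − 3 = 10.
§3 applies (level before this adjustment is 10 < 29, so +1): 10 + 1 = 11.
§4 applies: 11 − 2 = 9.
§5 applies: 9 − 2 = 7.
Final offense level: 7.
Criminal history: 11 prior points → Category C (8+).
Level 7 falls in the 3-8 band.
Grid: Level 3-8 × Category C = 21-32 months.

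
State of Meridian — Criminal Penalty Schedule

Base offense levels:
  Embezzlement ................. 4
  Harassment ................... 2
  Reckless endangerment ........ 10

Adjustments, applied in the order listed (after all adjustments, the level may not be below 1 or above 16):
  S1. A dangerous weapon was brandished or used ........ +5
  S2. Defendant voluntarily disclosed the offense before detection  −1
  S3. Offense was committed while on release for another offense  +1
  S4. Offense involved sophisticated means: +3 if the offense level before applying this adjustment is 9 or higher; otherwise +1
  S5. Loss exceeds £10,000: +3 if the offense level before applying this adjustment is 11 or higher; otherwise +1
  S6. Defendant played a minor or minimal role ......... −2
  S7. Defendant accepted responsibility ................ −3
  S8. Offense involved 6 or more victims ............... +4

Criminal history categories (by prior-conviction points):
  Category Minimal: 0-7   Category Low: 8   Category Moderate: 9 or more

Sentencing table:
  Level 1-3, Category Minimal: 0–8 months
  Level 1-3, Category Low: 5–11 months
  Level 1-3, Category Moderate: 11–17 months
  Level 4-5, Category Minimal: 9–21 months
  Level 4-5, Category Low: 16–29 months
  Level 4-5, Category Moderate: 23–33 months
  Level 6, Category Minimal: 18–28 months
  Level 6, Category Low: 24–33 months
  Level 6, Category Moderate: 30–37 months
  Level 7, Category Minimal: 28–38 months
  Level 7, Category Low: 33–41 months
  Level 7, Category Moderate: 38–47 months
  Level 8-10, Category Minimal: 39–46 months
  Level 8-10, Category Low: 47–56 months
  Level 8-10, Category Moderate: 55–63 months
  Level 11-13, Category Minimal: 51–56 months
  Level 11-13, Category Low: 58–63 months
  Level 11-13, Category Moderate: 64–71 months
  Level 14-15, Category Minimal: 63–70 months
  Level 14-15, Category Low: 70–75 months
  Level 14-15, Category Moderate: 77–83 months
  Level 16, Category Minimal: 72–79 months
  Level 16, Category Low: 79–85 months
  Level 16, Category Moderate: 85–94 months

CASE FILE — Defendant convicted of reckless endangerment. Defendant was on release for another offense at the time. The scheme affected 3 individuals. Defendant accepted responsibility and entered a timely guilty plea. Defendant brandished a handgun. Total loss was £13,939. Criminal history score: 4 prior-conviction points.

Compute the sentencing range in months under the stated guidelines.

72-79 months

Base offense level for reckless endangerment: 10.
S1 applies: 10 + 5 = 15.
S3 applies: 15 + 1 = 16.
S4 does not apply.
S5 applies (level before this adjustment is 16 ≥ 11, so +3): 16 + 3 = 19.
S6 does not apply.
S7 applies: 19 − 3 = 16.
Final offense level: 16.
Criminal history: 4 prior points → Category Minimal (0-7).
Level 16 falls in the 16 band.
Grid: Level 16 × Category Minimal = 72-79 months.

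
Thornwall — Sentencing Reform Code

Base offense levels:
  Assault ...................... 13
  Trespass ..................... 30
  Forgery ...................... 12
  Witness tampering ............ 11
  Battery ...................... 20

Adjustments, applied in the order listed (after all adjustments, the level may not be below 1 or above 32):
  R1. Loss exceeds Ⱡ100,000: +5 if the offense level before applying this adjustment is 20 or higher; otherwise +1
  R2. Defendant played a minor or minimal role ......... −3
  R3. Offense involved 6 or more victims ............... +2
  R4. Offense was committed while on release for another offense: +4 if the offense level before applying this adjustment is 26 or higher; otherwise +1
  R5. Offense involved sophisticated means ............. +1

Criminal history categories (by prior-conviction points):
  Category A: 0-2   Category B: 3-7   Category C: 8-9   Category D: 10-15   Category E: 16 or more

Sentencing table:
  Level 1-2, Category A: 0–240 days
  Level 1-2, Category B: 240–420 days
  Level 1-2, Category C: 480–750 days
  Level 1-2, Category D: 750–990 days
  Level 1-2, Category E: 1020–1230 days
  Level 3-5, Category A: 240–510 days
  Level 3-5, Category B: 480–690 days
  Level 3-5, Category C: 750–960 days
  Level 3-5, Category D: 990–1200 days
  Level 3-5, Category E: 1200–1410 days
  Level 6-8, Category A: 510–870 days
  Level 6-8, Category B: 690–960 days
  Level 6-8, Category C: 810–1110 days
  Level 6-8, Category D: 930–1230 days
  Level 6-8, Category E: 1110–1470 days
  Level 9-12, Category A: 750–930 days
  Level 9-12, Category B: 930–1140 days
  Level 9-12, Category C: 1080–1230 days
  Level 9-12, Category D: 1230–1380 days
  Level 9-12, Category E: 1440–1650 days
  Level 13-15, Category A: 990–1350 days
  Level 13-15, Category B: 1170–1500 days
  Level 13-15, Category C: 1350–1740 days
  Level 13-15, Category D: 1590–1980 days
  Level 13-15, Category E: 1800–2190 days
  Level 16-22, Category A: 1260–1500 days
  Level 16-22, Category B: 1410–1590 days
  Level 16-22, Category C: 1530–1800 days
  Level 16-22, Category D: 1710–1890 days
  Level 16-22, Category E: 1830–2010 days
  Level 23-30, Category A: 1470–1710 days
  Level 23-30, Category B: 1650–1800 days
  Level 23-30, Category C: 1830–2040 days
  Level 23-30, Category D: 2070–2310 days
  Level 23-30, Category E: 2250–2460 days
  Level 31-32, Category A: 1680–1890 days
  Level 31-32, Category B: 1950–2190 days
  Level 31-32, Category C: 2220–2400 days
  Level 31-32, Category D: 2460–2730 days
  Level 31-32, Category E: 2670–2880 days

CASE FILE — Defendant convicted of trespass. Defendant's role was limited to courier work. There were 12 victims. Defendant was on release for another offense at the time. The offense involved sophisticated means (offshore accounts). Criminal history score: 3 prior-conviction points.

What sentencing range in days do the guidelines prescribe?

1950-2190 days

Base offense level for trespass: 30.
R2 applies: 30 − 3 = 27.
R3 applies: 27 + 2 = 29.
R4 applies (level before this adjustment is 29 ≥ 26, so +4): 29 + 4 = 33.
R5 applies: 33 + 1 = 34.
Level 34 exceeds the maximum of 32; capped at 32.
Final offense level: 32.
Criminal history: 3 prior points → Category B (3-7).
Level 32 falls in the 31-32 band.
Grid: Level 31-32 × Category B = 1950-2190 days.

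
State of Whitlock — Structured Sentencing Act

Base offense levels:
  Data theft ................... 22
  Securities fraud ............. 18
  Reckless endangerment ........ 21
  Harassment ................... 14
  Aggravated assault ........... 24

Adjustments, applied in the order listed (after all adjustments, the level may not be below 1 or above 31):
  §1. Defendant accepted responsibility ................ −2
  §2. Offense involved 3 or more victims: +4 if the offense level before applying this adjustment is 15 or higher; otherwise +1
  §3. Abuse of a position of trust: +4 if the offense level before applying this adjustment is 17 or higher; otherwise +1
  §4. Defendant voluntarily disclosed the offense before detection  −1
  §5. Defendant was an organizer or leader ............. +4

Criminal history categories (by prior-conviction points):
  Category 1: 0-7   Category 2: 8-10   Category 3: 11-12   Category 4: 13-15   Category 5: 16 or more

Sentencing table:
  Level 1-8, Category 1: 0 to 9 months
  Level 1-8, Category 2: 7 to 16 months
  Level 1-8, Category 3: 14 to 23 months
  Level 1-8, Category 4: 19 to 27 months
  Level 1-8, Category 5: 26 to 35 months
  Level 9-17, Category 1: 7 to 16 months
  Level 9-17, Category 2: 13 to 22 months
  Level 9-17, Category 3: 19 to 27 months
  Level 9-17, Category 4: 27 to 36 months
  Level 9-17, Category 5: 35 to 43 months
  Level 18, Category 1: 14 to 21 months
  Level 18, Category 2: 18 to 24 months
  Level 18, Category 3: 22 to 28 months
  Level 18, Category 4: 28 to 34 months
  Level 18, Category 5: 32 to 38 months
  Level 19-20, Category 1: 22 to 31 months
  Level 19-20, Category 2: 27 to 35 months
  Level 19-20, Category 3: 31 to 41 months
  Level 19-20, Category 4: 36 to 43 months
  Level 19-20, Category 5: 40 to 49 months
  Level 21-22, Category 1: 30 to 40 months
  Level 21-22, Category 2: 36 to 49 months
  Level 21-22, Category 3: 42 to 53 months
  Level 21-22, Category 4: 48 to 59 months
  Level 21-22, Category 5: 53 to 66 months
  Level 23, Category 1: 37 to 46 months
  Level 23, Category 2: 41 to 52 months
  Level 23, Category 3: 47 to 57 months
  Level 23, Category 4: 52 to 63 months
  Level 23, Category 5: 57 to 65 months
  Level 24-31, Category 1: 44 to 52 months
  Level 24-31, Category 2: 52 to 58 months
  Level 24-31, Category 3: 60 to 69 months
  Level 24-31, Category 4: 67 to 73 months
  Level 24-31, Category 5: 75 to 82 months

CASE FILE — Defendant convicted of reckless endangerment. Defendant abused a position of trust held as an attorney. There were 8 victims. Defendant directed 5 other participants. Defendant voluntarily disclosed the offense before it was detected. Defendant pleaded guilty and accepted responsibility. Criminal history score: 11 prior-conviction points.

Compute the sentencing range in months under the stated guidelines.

Base offense level for reckless endangerment: 21.
§1 applies: 21 − 2 = 19.
§2 applies (level before this adjustment is 19 ≥ 15, so +4): 19 + 4 = 23.
§3 applies (level before this adjustment is 23 ≥ 17, so +4): 23 + 4 = 27.
§4 applies: 27 − 1 = 26.
§5 applies: 26 + 4 = 30.
Final offense level: 30.
Criminal history: 11 prior points → Category 3 (11-12).
Level 30 falls in the 24-31 band.
Grid: Level 24-31 × Category 3 = 60-69 months.

60-69 months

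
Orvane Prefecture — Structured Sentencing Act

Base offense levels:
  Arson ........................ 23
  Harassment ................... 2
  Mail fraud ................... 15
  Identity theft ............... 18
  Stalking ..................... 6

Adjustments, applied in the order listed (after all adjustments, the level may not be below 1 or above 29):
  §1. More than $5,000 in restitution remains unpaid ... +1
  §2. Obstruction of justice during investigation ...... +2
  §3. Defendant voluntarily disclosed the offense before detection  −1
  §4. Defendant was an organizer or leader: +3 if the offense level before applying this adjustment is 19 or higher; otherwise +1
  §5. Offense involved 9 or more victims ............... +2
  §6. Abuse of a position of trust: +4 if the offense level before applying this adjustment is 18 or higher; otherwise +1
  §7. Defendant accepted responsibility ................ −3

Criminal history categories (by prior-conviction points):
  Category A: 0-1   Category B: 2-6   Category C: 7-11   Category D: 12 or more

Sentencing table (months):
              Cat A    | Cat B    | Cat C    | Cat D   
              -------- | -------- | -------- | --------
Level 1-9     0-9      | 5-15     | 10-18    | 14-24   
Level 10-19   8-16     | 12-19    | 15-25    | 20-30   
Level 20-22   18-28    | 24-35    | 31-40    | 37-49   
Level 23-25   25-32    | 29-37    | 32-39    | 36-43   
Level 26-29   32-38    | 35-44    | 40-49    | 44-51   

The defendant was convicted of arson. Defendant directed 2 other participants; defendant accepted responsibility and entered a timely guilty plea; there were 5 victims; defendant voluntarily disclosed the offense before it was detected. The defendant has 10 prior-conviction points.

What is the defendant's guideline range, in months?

31-40 months

Base offense level for arson: 23.
§1 does not apply.
§3 applies: 23 − 1 = 22.
§4 applies (level before this adjustment is 22 ≥ 19, so +3): 22 + 3 = 25.
§5 does not apply.
§7 applies: 25 − 3 = 22.
Final offense level: 22.
Criminal history: 10 prior points → Category C (7-11).
Level 22 falls in the 20-22 band.
Grid: Level 20-22 × Category C = 31-40 months.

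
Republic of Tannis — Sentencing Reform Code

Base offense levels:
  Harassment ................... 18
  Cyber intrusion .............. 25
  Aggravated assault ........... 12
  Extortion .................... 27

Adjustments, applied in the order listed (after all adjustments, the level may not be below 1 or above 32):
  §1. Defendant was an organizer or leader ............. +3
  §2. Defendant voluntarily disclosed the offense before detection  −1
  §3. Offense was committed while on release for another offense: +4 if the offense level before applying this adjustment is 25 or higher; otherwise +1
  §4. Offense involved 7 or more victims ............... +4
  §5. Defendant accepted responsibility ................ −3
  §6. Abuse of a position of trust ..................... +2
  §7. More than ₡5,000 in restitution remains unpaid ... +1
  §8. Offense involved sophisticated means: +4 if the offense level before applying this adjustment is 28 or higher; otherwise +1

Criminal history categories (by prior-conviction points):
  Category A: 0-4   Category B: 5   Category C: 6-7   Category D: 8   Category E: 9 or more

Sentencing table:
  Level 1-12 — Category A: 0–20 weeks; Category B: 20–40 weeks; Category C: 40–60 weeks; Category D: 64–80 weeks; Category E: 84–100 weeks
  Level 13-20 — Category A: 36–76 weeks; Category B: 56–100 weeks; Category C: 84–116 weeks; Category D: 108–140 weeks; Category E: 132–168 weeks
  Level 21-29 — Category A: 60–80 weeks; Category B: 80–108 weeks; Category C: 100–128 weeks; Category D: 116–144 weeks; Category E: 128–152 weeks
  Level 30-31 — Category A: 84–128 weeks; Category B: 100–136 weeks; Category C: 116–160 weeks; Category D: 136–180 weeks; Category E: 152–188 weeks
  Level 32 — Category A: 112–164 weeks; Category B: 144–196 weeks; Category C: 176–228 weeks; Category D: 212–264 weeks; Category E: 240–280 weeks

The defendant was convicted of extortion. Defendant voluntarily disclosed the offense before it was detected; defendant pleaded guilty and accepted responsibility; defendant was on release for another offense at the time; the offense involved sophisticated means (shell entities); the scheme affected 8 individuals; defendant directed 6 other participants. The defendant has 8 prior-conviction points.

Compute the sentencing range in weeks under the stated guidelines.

212-264 weeks

Base offense level for extortion: 27.
§1 applies: 27 + 3 = 30.
§2 applies: 30 − 1 = 29.
§3 applies (level before this adjustment is 29 ≥ 25, so +4): 29 + 4 = 33.
§4 applies: 33 + 4 = 37.
§5 applies: 37 − 3 = 34.
§8 applies (level before this adjustment is 34 ≥ 28, so +4): 34 + 4 = 38.
Level 38 exceeds the maximum of 32; capped at 32.
Final offense level: 32.
Criminal history: 8 prior points → Category D (8).
Level 32 falls in the 32 band.
Grid: Level 32 × Category D = 212-264 weeks.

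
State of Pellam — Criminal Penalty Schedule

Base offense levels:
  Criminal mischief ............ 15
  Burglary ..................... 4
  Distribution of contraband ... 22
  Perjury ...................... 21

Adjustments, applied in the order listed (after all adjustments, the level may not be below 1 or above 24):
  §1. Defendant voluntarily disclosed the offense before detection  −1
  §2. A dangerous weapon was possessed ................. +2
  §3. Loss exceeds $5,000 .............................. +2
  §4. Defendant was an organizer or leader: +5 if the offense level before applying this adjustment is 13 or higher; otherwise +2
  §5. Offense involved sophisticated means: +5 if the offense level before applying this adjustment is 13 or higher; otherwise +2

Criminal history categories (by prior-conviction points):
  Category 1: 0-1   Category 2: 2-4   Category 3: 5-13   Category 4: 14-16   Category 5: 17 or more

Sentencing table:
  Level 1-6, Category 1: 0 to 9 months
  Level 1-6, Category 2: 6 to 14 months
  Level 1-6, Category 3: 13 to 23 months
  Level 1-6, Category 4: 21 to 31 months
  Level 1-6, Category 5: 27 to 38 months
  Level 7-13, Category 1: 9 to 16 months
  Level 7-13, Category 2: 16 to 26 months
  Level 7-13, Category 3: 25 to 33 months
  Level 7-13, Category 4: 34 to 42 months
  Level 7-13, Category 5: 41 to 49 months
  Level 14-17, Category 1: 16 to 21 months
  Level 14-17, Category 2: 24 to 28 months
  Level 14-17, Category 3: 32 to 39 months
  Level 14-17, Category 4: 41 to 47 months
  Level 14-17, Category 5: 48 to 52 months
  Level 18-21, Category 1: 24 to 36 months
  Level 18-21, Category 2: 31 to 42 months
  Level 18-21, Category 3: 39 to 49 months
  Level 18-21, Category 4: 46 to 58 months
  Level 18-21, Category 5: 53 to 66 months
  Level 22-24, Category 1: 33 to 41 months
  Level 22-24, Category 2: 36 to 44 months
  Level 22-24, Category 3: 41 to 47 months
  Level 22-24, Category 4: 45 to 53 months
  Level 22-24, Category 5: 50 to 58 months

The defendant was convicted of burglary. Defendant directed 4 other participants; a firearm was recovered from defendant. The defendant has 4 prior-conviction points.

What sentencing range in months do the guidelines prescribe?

Base offense level for burglary: 4.
§2 applies: 4 + 2 = 6.
§3 does not apply.
§4 applies (level before this adjustment is 6 < 13, so +2): 6 + 2 = 8.
§5 does not apply.
Final offense level: 8.
Criminal history: 4 prior points → Category 2 (2-4).
Level 8 falls in the 7-13 band.
Grid: Level 7-13 × Category 2 = 16-26 months.

16-26 months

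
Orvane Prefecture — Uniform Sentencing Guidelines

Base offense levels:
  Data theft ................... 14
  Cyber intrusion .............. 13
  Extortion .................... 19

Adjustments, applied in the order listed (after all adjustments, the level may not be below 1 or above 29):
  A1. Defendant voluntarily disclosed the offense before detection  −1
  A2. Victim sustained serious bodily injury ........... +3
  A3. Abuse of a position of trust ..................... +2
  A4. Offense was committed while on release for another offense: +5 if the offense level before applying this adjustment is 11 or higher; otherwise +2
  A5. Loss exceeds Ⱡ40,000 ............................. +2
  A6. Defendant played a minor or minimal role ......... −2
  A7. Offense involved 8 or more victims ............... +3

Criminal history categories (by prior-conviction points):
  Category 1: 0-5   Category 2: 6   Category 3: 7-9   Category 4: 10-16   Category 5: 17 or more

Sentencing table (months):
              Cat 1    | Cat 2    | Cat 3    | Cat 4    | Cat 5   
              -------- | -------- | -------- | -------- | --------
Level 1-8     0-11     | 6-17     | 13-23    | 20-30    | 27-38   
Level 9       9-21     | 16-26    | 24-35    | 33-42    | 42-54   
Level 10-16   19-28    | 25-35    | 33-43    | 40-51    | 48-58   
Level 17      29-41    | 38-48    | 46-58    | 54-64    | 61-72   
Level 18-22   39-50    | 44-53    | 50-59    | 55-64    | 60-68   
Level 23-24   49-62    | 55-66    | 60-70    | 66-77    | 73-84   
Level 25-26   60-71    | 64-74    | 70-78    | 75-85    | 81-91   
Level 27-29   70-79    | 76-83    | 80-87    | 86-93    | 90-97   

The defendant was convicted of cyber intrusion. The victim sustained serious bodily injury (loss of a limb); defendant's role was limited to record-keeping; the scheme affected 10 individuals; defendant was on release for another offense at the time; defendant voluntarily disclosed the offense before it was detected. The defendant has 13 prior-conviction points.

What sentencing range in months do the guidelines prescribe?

Base offense level for cyber intrusion: 13.
A1 applies: 13 − 1 = 12.
A2 applies: 12 + 3 = 15.
A4 applies (level before this adjustment is 15 ≥ 11, so +5): 15 + 5 = 20.
A6 applies: 20 − 2 = 18.
A7 applies: 18 + 3 = 21.
Final offense level: 21.
Criminal history: 13 prior points → Category 4 (10-16).
Level 21 falls in the 18-22 band.
Grid: Level 18-22 × Category 4 = 55-64 months.

55-64 months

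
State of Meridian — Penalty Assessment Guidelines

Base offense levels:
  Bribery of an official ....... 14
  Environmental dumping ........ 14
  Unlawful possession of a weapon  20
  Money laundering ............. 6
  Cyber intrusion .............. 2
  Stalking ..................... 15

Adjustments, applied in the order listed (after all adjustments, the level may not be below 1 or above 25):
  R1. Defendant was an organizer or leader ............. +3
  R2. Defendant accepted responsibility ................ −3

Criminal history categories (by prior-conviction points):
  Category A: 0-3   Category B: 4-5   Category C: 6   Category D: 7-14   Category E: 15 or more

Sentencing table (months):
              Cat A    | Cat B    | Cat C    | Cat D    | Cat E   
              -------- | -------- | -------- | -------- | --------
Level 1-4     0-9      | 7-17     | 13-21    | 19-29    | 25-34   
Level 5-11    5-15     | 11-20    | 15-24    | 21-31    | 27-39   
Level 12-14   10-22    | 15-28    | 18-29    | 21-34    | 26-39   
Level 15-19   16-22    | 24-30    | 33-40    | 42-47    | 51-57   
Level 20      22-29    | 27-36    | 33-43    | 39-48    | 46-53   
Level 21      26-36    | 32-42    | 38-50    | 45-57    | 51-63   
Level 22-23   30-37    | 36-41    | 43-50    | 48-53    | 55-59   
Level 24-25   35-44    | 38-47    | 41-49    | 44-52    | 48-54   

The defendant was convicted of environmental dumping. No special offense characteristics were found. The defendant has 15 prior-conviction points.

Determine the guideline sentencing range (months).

Base offense level for environmental dumping: 14.
Final offense level: 14.
Criminal history: 15 prior points → Category E (15+).
Level 14 falls in the 12-14 band.
Grid: Level 12-14 × Category E = 26-39 months.

26-39 months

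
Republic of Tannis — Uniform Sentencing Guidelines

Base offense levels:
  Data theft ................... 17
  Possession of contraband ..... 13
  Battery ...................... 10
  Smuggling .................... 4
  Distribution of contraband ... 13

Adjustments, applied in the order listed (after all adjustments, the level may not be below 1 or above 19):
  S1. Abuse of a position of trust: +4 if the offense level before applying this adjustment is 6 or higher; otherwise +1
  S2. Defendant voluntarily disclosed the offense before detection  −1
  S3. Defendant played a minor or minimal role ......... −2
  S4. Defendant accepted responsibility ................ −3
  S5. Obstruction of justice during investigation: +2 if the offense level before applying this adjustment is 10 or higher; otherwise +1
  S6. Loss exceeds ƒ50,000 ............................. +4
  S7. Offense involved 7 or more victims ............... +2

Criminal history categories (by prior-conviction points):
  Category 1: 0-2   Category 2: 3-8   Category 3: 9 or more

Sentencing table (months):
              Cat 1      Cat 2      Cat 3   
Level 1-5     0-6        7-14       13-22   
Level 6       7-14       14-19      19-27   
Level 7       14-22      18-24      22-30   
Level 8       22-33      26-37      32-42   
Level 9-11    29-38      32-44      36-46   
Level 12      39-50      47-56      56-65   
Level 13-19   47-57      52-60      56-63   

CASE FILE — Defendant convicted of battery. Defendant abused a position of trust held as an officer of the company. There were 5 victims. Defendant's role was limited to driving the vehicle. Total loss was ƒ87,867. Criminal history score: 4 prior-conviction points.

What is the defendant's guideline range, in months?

52-60 months

Base offense level for battery: 10.
S1 applies (level before this adjustment is 10 ≥ 6, so +4): 10 + 4 = 14.
S2 does not apply.
S3 applies: 14 − 2 = 12.
S6 applies: 12 + 4 = 16.
S7 does not apply.
Final offense level: 16.
Criminal history: 4 prior points → Category 2 (3-8).
Level 16 falls in the 13-19 band.
Grid: Level 13-19 × Category 2 = 52-60 months.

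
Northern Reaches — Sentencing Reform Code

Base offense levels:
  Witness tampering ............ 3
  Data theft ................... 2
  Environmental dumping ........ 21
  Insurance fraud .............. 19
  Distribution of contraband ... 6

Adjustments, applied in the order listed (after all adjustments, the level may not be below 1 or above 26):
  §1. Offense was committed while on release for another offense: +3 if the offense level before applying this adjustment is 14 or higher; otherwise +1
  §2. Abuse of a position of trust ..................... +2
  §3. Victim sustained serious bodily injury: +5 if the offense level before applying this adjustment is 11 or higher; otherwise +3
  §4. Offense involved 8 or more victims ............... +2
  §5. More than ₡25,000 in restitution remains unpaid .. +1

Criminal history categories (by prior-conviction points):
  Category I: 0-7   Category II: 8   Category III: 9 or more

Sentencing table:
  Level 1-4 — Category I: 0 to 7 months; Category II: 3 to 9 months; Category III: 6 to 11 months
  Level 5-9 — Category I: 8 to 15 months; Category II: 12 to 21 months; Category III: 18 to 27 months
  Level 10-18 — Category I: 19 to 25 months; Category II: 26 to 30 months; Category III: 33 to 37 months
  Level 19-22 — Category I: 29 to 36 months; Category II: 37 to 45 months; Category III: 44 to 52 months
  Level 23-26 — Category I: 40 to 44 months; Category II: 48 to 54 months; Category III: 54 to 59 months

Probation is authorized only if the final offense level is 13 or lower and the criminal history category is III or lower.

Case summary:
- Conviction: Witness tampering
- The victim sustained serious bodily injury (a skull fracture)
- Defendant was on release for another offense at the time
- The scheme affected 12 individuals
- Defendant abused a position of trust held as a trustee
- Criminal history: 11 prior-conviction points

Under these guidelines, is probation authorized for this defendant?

Base offense level for witness tampering: 3.
§1 applies (level before this adjustment is 3 < 14, so +1): 3 + 1 = 4.
§2 applies: 4 + 2 = 6.
§3 applies (level before this adjustment is 6 < 11, so +3): 6 + 3 = 9.
§4 applies: 9 + 2 = 11.
§5 does not apply.
Final offense level: 11.
Criminal history: 11 prior points → Category III (9+).
Level 11 falls in the 10-18 band.
Grid: Level 10-18 × Category III = 33-37 months.
Probation check: level 11 ≤ 13 and category III ≤ III → eligible.

Yes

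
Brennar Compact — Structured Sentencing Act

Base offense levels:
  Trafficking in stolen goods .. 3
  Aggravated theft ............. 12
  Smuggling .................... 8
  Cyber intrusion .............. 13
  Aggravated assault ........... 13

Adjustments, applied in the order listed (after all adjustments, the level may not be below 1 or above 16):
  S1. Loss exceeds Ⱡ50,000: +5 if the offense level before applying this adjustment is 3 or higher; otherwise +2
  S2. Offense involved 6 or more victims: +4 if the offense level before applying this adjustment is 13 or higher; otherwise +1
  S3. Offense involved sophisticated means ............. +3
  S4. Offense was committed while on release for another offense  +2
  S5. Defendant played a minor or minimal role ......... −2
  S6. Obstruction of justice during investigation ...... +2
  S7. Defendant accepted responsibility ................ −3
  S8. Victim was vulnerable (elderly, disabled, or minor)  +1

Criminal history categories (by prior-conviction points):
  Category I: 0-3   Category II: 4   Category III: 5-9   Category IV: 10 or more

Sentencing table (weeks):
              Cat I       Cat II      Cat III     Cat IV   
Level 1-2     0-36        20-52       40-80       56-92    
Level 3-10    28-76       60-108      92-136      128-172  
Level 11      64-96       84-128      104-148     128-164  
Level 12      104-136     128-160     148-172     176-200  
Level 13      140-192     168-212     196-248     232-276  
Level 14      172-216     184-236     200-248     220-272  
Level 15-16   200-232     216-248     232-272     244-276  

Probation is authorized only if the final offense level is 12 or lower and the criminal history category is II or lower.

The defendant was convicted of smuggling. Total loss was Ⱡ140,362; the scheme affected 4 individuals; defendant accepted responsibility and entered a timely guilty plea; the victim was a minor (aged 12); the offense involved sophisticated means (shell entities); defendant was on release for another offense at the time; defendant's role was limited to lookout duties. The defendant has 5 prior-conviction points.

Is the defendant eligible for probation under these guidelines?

No

Base offense level for smuggling: 8.
S1 applies (level before this adjustment is 8 ≥ 3, so +5): 8 + 5 = 13.
S2 does not apply.
S3 applies: 13 + 3 = 16.
S4 applies: 16 + 2 = 18.
S5 applies: 18 − 2 = 16.
S7 applies: 16 − 3 = 13.
S8 applies: 13 + 1 = 14.
Final offense level: 14.
Criminal history: 5 prior points → Category III (5-9).
Level 14 falls in the 14 band.
Grid: Level 14 × Category III = 200-248 weeks.
Probation check: level 14 > 12 and category III > II → not eligible.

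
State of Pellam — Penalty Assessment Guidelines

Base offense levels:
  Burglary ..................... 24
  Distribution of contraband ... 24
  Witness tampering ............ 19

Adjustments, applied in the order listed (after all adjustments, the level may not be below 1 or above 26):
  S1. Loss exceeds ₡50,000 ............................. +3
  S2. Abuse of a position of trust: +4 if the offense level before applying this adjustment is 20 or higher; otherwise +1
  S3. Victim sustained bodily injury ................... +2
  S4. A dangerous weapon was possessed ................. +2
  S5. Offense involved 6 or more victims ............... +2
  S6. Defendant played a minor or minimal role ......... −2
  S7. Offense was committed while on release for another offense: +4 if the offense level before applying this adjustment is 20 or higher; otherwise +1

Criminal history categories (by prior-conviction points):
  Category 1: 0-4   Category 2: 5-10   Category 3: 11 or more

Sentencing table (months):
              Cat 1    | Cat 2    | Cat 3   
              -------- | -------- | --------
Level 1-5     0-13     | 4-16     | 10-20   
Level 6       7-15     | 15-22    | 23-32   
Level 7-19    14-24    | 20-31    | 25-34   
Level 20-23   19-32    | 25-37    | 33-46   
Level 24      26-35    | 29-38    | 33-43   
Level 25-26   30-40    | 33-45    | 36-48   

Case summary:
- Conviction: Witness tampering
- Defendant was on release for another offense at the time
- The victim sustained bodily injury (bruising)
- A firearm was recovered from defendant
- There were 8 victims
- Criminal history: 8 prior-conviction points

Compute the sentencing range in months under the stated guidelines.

Base offense level for witness tampering: 19.
S1 does not apply.
S3 applies: 19 + 2 = 21.
S4 applies: 21 + 2 = 23.
S5 applies: 23 + 2 = 25.
S6 does not apply.
S7 applies (level before this adjustment is 25 ≥ 20, so +4): 25 + 4 = 29.
Level 29 exceeds the maximum of 26; capped at 26.
Final offense level: 26.
Criminal history: 8 prior points → Category 2 (5-10).
Level 26 falls in the 25-26 band.
Grid: Level 25-26 × Category 2 = 33-45 months.

33-45 months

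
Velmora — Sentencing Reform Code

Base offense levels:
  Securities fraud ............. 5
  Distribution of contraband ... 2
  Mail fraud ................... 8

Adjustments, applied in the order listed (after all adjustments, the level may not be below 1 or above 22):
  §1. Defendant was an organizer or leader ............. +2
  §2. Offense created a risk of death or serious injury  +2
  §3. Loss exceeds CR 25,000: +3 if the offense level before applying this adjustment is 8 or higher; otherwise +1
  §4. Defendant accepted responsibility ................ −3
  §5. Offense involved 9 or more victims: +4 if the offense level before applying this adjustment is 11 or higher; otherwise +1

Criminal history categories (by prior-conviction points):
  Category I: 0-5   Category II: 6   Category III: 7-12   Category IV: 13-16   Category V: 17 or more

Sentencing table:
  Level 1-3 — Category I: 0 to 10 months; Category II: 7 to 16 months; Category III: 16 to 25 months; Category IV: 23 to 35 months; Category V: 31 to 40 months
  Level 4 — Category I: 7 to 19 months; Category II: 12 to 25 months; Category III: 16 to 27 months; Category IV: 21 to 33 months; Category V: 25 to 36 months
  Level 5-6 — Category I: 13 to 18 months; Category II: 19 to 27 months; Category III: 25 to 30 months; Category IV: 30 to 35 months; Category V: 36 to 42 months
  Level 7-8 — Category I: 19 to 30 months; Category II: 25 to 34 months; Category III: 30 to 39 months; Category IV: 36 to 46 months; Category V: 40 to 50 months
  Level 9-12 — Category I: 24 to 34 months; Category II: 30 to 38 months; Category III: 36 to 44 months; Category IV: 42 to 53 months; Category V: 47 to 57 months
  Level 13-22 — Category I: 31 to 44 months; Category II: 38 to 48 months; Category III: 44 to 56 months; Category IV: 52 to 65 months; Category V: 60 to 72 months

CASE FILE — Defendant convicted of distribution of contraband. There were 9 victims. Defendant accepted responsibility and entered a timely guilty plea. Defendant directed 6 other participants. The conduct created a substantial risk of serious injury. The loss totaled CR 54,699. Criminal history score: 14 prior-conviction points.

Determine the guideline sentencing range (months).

30-35 months

Base offense level for distribution of contraband: 2.
§1 applies: 2 + 2 = 4.
§2 applies: 4 + 2 = 6.
§3 applies (level before this adjustment is 6 < 8, so +1): 6 + 1 = 7.
§4 applies: 7 − 3 = 4.
§5 applies (level before this adjustment is 4 < 11, so +1): 4 + 1 = 5.
Final offense level: 5.
Criminal history: 14 prior points → Category IV (13-16).
Level 5 falls in the 5-6 band.
Grid: Level 5-6 × Category IV = 30-35 months.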